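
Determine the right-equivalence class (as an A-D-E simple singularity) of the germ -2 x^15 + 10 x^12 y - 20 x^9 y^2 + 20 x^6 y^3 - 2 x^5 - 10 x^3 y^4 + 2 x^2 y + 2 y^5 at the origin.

D_{6}

The Hessian of f at 0 has rank 0. Corank 2; j^3 = 2*x^2*y has shape L^2 M (L != M), so D-series; mu = 6 gives D_6.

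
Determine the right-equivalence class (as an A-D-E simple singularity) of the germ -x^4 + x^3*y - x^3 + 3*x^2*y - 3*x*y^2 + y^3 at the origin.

The Hessian of f at 0 has rank 0. Corank 2; j^3 = -(x - y)^3 is a perfect cube, so E-series; the 4-jet and mu = 7 give E_7.

E_7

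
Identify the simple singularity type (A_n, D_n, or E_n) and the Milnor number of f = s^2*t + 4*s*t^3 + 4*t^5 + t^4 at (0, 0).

The Hessian of f at 0 has rank 0. Corank 2; j^3 = s^2*t has shape L^2 M (L != M), so D-series; mu = 5 gives D_5.

Type D5, Milnor number mu = 5.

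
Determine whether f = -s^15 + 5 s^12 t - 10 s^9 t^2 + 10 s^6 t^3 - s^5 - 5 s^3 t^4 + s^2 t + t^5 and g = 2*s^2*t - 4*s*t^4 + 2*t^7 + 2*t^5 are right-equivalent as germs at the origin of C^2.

Yes.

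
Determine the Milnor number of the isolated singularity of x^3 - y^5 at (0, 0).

The Hessian of f at 0 has rank 0. Corank 2; j^3 = x^3 is a perfect cube, so E-series; the 5-jet and mu = 8 give E_8.

8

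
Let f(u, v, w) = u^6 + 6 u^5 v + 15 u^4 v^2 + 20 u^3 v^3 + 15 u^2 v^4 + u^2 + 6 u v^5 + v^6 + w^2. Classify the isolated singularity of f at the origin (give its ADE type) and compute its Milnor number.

Type A_5, Milnor number mu = 5.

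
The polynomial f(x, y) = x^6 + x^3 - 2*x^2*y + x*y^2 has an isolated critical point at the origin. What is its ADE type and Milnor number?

Type D_7, Milnor number mu = 7.

The Hessian of f at 0 has rank 0. Corank 2; j^3 = x*(x - y)^2 has shape L^2 M (L != M), so D-series; mu = 7 gives D_7.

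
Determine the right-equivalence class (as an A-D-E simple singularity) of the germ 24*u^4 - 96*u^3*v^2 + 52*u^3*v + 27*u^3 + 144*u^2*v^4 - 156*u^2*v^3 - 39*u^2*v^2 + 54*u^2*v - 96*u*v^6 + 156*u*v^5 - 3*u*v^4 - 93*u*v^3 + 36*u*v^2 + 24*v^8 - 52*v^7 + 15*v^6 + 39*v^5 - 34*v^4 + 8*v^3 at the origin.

E_7

The Hessian of f at 0 has rank 0. Corank 2; j^3 = (3*u + 2*v)^3 is a perfect cube, so E-series; the 4-jet and mu = 7 give E_7.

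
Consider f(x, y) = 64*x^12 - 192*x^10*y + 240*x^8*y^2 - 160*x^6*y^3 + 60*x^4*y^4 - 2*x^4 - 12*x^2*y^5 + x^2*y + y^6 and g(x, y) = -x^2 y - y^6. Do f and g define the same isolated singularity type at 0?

Yes.

The Hessian of f at 0 has rank 0. Corank 2; j^3 = x^2*y has shape L^2 M (L != M), so D-series; mu = 7 gives D_7. The Hessian of g at 0 has rank 0. Corank 2; j^3 = -x^2*y has shape L^2 M (L != M), so D-series; mu = 7 gives D_7. Both have type D_7, hence right-equivalent.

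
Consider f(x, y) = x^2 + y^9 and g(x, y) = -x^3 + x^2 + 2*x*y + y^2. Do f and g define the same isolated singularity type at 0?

No.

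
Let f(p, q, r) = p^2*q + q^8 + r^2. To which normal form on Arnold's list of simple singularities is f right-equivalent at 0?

D_{9}

The Hessian of f at 0 has rank 1. Corank 2; j^3 = p^2*q has shape L^2 M (L != M), so D-series; mu = 9 gives D_9.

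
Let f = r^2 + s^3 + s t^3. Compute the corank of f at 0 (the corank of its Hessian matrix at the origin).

The Hessian at 0 is [[0, 0, 0], [0, 0, 0], [0, 0, 2]] of rank 1; hence corank 2.

2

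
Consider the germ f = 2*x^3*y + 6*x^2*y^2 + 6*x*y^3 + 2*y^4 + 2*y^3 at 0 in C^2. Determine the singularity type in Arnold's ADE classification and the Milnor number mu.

The Hessian of f at 0 has rank 0. Corank 2; j^3 = 2*y^3 is a perfect cube, so E-series; the 4-jet and mu = 7 give E_7.

Type E7, Milnor number mu = 7.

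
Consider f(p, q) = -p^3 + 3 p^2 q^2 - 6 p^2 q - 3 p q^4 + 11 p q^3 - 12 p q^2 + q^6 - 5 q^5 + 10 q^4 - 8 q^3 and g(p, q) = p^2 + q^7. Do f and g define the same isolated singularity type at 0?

No.

The Hessian of f at 0 has rank 0. Corank 2; j^3 = -(p + 2*q)^3 is a perfect cube, so E-series; the 4-jet and mu = 7 give E_7. The Hessian of g at 0 has rank 1. Corank 1: A-series; mu = 6 gives A_6. f is E_7 but g is A_6, hence not right-equivalent.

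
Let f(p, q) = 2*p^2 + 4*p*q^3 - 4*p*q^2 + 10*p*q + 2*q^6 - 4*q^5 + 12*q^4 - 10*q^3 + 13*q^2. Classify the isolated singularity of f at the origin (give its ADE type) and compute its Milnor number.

Type A_1, Milnor number mu = 1.

The Hessian of f at 0 has rank 2. Corank 0: nondegenerate Morse point, so A_1.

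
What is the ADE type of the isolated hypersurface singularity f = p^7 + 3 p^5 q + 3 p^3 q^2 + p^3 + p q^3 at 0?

E_7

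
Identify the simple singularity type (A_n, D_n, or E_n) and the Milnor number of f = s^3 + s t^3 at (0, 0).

Type E7, Milnor number mu = 7.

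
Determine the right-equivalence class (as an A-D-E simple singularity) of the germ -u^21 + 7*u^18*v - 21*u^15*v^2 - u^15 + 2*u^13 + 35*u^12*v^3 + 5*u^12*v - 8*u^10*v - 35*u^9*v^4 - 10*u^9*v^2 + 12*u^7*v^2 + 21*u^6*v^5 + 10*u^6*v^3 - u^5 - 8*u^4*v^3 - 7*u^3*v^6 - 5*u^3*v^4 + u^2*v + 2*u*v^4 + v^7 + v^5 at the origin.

The Hessian of f at 0 has rank 0. Corank 2; j^3 = u^2*v has shape L^2 M (L != M), so D-series; mu = 6 gives D_6.

D_{6}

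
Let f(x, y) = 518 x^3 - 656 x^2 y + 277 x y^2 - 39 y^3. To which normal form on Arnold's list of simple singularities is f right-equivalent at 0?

The Hessian of f at 0 has rank 0. Corank 2; j^3 = (7*x - 3*y)*(74*x^2 - 62*x*y + 13*y^2) splits into three distinct lines over C (the quadratic factor has nonzero discriminant), so D_4.

D_4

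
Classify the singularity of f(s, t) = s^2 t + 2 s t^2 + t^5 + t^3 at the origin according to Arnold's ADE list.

D_{6}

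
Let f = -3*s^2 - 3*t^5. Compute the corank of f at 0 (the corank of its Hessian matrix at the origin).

The Hessian at 0 is [[-6, 0], [0, 0]] of rank 1; hence corank 1.

1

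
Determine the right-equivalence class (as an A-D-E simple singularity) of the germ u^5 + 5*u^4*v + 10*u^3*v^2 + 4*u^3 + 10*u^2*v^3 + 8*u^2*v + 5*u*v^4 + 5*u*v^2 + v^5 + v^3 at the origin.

D_6

The Hessian of f at 0 is [[0, 0], [0, 0]] with rank 0, so corank 2. A Groebner basis of the Jacobian ideal J(f) in C{u,v} is {-32*u*v/5 + v^4 - 16*v^2/5, u*v^2 + v^3/2, u^2 + 3*u*v/2 + v^2/2}; counting standard monomials gives mu = 6. Corank 2; j^3 = (u + v)*(2*u + v)^2 has shape L^2 M (L != M), so D-series; mu = 6 gives D_6.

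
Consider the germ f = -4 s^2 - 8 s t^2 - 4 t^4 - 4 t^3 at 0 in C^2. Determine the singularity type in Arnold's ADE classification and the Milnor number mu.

The Hessian of f at 0 is [[-8, 0], [0, 0]] with rank 1, so corank 1. A Groebner basis of the Jacobian ideal J(f) in C{s,t} is {t^2, s}; counting standard monomials gives mu = 2. Corank 1: A-series; mu = 2 gives A_2.

Type A_{2}, Milnor number mu = 2.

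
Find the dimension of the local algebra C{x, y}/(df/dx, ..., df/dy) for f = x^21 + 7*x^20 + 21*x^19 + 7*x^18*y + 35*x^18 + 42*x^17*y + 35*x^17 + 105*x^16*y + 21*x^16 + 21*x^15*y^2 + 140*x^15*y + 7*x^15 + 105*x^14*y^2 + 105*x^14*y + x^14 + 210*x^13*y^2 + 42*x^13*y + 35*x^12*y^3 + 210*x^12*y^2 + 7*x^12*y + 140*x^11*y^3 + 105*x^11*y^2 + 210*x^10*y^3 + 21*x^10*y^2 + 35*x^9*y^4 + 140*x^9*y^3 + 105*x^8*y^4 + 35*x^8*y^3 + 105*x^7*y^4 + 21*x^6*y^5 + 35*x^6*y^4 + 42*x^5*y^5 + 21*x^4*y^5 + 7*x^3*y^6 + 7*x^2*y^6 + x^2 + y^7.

The Hessian of f at 0 is [[2, 0], [0, 0]] with rank 1, so corank 1. A Groebner basis of the Jacobian ideal J(f) in C{x,y} is {y^6, x}; counting standard monomials gives mu = 6. Corank 1: A-series; mu = 6 gives A_6.

6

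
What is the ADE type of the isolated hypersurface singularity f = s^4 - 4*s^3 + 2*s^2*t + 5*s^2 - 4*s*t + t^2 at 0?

A1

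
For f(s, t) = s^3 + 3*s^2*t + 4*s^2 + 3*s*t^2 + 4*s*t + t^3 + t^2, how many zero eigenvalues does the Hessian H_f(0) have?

1

The Hessian at 0 is [[8, 4], [4, 2]] of rank 1; hence corank 1.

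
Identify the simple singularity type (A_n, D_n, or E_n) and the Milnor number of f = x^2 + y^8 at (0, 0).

Type A7, Milnor number mu = 7.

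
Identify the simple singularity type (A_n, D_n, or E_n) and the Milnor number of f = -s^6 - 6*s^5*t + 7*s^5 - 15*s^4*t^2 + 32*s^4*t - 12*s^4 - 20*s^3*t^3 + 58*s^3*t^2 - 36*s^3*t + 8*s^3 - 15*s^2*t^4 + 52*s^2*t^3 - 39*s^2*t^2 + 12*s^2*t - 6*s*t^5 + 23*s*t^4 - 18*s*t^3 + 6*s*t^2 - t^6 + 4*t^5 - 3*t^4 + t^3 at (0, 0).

Type E8, Milnor number mu = 8.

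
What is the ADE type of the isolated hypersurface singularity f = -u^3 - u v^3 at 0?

E_{7}

The Hessian of f at 0 is [[0, 0], [0, 0]] with rank 0, so corank 2. A Groebner basis of the Jacobian ideal J(f) in C{u,v} is {u^3, u*v^2, 3*u^2 + v^3}; counting standard monomials gives mu = 7. Corank 2; j^3 = -u^3 is a perfect cube, so E-series; the 4-jet and mu = 7 give E_7.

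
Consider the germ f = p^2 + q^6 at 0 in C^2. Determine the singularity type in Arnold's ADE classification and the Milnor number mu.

Type A_{5}, Milnor number mu = 5.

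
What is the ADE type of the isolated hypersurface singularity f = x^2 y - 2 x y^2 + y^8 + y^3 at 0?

The Hessian of f at 0 has rank 0. Corank 2; j^3 = y*(x - y)^2 has shape L^2 M (L != M), so D-series; mu = 9 gives D_9.

D9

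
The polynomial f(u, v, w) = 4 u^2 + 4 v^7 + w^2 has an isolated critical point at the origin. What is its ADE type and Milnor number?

Type A_6, Milnor number mu = 6.

The Hessian of f at 0 has rank 2. Corank 1: A-series; mu = 6 gives A_6.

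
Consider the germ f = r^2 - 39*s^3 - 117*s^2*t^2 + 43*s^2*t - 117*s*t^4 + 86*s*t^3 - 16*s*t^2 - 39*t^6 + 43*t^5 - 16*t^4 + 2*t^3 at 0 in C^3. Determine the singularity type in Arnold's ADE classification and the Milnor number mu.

Type D4, Milnor number mu = 4.

The Hessian of f at 0 is [[0, 0, 0], [0, 0, 0], [0, 0, 2]] with rank 1, so corank 2. A Groebner basis of the Jacobian ideal J(f) in C{s,t,r} is {t^3, s^2 - 2*t^2/23, s*t - 7*t^2/23, r}; counting standard monomials gives mu = 4. Corank 2; j^3 = -(3*s - t)*(13*s^2 - 10*s*t + 2*t^2) splits into three distinct lines over C (the quadratic factor has nonzero discriminant), so D_4.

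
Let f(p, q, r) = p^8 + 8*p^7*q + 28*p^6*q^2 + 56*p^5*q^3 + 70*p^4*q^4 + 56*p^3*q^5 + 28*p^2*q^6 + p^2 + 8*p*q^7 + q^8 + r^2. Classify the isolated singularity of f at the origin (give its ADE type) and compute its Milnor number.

Type A7, Milnor number mu = 7.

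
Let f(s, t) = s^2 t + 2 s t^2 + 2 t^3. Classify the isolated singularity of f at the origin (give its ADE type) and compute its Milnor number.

The Hessian of f at 0 is [[0, 0], [0, 0]] with rank 0, so corank 2. A Groebner basis of the Jacobian ideal J(f) in C{s,t} is {t^3, s^2 + 2*t^2, s*t + t^2}; counting standard monomials gives mu = 4. Corank 2; j^3 = t*(s^2 + 2*s*t + 2*t^2) splits into three distinct lines over C (the quadratic factor has nonzero discriminant), so D_4.

Type D4, Milnor number mu = 4.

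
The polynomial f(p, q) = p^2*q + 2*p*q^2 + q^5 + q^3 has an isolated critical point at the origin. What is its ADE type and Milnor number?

The Hessian of f at 0 has rank 0. Corank 2; j^3 = q*(p + q)^2 has shape L^2 M (L != M), so D-series; mu = 6 gives D_6.

Type D_{6}, Milnor number mu = 6.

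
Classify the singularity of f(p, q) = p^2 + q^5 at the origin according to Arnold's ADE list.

A_{4}

The Hessian of f at 0 has rank 1. Corank 1: A-series; mu = 4 gives A_4.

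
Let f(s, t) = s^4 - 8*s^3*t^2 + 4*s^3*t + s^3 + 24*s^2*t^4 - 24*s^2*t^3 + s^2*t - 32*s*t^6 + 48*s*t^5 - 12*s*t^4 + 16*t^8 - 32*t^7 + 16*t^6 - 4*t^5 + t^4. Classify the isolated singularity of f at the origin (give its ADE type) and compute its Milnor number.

Type D_5, Milnor number mu = 5.

The Hessian of f at 0 has rank 0. Corank 2; j^3 = s^2*(s + t) has shape L^2 M (L != M), so D-series; mu = 5 gives D_5.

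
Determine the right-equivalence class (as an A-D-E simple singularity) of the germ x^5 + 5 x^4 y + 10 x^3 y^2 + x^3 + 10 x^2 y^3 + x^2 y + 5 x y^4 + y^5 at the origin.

The Hessian of f at 0 has rank 0. Corank 2; j^3 = x^2*(x + y) has shape L^2 M (L != M), so D-series; mu = 6 gives D_6.

D_{6}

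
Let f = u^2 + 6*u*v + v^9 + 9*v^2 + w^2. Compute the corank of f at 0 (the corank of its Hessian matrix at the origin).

1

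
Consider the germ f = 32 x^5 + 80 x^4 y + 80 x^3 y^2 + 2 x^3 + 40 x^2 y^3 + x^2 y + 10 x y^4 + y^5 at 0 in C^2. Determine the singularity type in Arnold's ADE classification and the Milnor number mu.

The Hessian of f at 0 is [[0, 0], [0, 0]] with rank 0, so corank 2. A Groebner basis of the Jacobian ideal J(f) in C{x,y} is {-x*y/10 + y^4, x*y^2, x^2 + x*y/2}; counting standard monomials gives mu = 6. Corank 2; j^3 = x^2*(2*x + y) has shape L^2 M (L != M), so D-series; mu = 6 gives D_6.

Type D_6, Milnor number mu = 6.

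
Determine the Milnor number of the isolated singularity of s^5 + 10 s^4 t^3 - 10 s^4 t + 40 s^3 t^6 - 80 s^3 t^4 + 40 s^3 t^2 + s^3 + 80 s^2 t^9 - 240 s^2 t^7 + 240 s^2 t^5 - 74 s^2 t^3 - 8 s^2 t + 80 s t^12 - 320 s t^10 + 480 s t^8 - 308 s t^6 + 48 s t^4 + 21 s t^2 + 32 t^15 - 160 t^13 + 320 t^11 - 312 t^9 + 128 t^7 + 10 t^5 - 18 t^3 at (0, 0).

6

The Hessian of f at 0 has rank 0. Corank 2; j^3 = (s - 3*t)^2*(s - 2*t) has shape L^2 M (L != M), so D-series; mu = 6 gives D_6.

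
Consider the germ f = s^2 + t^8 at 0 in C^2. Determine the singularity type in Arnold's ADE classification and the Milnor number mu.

Type A_{7}, Milnor number mu = 7.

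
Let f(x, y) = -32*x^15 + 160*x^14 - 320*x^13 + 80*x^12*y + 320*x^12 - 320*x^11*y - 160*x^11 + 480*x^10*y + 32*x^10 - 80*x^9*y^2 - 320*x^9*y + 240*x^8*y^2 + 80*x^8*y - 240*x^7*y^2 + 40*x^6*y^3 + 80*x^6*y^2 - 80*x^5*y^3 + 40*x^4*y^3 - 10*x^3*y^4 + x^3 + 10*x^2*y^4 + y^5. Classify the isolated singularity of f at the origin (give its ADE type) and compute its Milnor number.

The Hessian of f at 0 is [[0, 0], [0, 0]] with rank 0, so corank 2. A Groebner basis of the Jacobian ideal J(f) in C{x,y} is {y^4, x^2}; counting standard monomials gives mu = 8. Corank 2; j^3 = x^3 is a perfect cube, so E-series; the 5-jet and mu = 8 give E_8.

Type E_{8}, Milnor number mu = 8.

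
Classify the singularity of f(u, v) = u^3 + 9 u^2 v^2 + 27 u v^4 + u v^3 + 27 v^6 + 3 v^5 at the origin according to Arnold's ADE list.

The Hessian of f at 0 is [[0, 0], [0, 0]] with rank 0, so corank 2. A Groebner basis of the Jacobian ideal J(f) in C{u,v} is {-u^2/9 + v^4 - v^3/27, u^3, u^2*v + u^2/27 + v^3/81, u^2/3 + u*v^2 + v^3/9}; counting standard monomials gives mu = 7. Corank 2; j^3 = u^3 is a perfect cube, so E-series; the 4-jet and mu = 7 give E_7.

E_7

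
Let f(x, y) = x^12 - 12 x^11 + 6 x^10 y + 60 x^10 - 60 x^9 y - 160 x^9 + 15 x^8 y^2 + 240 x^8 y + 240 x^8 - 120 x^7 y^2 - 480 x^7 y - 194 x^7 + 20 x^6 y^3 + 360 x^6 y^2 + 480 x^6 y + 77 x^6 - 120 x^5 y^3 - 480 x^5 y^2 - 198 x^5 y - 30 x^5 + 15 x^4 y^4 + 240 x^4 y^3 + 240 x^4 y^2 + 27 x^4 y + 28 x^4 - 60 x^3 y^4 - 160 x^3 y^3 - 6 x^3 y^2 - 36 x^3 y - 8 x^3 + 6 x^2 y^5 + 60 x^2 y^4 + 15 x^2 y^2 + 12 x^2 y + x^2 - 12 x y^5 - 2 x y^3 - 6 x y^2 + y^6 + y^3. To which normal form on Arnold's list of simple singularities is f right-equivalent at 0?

The Hessian of f at 0 is [[2, 0], [0, 0]] with rank 1, so corank 1. A Groebner basis of the Jacobian ideal J(f) in C{x,y} is {y^2, x}; counting standard monomials gives mu = 2. Corank 1: A-series; mu = 2 gives A_2.

A_{2}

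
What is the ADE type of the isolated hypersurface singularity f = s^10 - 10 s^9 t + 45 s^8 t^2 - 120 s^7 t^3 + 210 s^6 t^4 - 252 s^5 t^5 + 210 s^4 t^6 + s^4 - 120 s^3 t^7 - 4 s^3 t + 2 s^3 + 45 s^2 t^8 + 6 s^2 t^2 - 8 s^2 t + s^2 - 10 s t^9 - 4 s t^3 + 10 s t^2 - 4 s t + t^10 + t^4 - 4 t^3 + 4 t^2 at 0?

The Hessian of f at 0 is [[2, -4], [-4, 8]] with rank 1, so corank 1. A Groebner basis of the Jacobian ideal J(f) in C{s,t} is {s*t^4 + 40*s*t^3 + 69*s*t^2 + 34*s*t + 5*s - 54*t^4 - 114*t^3 - 63*t^2 - 10*t, 30*s*t^3 + 54*s*t^2 + 27*s*t + 4*s + t^5 - 40*t^4 - 89*t^3 - 50*t^2 - 8*t, s^2 - 2*s*t + s + t^2 - 2*t}; counting standard monomials gives mu = 9. Corank 1: A-series; mu = 9 gives A_9.

A_{9}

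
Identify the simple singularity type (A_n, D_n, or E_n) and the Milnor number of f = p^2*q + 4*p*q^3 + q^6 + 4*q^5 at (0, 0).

The Hessian of f at 0 is [[0, 0], [0, 0]] with rank 0, so corank 2. A Groebner basis of the Jacobian ideal J(f) in C{p,q} is {p^3, p^2*q + 2*p^2/3 + 4*p*q^2/3, p*q/2 + q^3}; counting standard monomials gives mu = 7. Corank 2; j^3 = p^2*q has shape L^2 M (L != M), so D-series; mu = 7 gives D_7.

Type D_7, Milnor number mu = 7.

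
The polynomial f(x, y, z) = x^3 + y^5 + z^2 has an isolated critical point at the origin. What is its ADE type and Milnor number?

The Hessian of f at 0 has rank 1. Corank 2; j^3 = x^3 is a perfect cube, so E-series; the 5-jet and mu = 8 give E_8.

Type E8, Milnor number mu = 8.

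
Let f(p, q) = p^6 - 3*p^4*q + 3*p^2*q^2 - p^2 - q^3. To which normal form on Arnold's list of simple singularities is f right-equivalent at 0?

A2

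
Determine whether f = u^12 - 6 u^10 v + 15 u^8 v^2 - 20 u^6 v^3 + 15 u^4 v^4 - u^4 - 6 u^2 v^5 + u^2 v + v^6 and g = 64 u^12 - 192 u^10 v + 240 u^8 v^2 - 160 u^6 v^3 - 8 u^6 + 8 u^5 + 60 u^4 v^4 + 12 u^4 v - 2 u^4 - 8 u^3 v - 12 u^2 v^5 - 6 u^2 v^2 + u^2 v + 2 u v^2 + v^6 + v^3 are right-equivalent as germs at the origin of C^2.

The Hessian of f at 0 has rank 0. Corank 2; j^3 = u^2*v has shape L^2 M (L != M), so D-series; mu = 7 gives D_7. The Hessian of g at 0 has rank 0. Corank 2; j^3 = v*(u + v)^2 has shape L^2 M (L != M), so D-series; mu = 7 gives D_7. Both have type D_7, hence right-equivalent.

Yes.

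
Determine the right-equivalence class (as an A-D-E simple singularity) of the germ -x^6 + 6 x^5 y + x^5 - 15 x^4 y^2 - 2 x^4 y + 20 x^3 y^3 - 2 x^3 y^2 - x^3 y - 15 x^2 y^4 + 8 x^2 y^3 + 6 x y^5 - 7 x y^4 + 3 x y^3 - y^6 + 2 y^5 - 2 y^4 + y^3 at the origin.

The Hessian of f at 0 has rank 0. Corank 2; j^3 = y^3 is a perfect cube, so E-series; the 4-jet and mu = 7 give E_7.

E_7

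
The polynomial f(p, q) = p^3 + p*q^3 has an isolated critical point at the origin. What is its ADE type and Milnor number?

Type E_7, Milnor number mu = 7.

The Hessian of f at 0 has rank 0. Corank 2; j^3 = p^3 is a perfect cube, so E-series; the 4-jet and mu = 7 give E_7.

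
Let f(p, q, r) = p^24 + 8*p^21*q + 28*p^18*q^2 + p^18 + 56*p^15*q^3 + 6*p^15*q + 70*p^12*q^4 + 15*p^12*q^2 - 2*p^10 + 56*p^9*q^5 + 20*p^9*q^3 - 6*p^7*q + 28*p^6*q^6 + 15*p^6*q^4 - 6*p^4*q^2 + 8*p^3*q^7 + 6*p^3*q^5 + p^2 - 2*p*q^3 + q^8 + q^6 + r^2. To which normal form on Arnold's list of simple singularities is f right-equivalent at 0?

A_{7}

The Hessian of f at 0 has rank 2. Corank 1: A-series; mu = 7 gives A_7.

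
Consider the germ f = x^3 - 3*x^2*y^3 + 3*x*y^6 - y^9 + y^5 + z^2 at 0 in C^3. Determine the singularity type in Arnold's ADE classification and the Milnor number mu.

Type E_{8}, Milnor number mu = 8.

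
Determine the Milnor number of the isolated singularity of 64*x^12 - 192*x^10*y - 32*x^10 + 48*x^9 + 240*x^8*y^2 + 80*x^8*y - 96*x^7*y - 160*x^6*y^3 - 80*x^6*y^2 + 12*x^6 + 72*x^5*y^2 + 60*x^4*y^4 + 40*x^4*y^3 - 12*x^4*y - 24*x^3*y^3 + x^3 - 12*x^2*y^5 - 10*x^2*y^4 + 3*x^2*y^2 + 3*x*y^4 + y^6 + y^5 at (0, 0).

8

The Hessian of f at 0 is [[0, 0], [0, 0]] with rank 0, so corank 2. A Groebner basis of the Jacobian ideal J(f) in C{x,y} is {y^4, x^3, x^2/2 + x*y^2}; counting standard monomials gives mu = 8. Corank 2; j^3 = x^3 is a perfect cube, so E-series; the 5-jet and mu = 8 give E_8.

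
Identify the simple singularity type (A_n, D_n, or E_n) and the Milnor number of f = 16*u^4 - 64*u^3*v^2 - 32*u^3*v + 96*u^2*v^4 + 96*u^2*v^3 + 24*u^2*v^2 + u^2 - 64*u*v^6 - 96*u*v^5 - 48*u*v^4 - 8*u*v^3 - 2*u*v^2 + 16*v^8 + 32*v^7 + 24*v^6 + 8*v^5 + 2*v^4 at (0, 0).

The Hessian of f at 0 has rank 1. Corank 1: A-series; mu = 3 gives A_3.

Type A_{3}, Milnor number mu = 3.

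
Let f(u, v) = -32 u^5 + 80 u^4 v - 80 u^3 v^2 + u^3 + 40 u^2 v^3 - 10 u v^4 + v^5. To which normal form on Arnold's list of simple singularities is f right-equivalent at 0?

The Hessian of f at 0 has rank 0. Corank 2; j^3 = u^3 is a perfect cube, so E-series; the 5-jet and mu = 8 give E_8.

E8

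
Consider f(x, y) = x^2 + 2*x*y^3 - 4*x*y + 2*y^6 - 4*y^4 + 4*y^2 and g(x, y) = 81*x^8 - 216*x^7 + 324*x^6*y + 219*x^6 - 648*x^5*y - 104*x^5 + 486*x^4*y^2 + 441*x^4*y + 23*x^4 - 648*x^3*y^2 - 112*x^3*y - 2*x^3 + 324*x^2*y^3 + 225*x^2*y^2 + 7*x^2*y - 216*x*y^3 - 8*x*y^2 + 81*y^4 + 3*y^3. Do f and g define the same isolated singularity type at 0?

No.

The Hessian of f at 0 has rank 1. Corank 1: A-series; mu = 5 gives A_5. The Hessian of g at 0 has rank 0. Corank 2; j^3 = -(x - y)^2*(2*x - 3*y) has shape L^2 M (L != M), so D-series; mu = 5 gives D_5. f is A_5 but g is D_5, hence not right-equivalent.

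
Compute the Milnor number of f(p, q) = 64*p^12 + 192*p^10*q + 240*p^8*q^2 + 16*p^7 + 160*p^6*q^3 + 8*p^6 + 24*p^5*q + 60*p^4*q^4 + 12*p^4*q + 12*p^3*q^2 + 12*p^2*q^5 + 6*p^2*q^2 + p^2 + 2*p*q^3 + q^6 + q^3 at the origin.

The Hessian of f at 0 is [[2, 0], [0, 0]] with rank 1, so corank 1. A Groebner basis of the Jacobian ideal J(f) in C{p,q} is {q^2, p}; counting standard monomials gives mu = 2. Corank 1: A-series; mu = 2 gives A_2.

2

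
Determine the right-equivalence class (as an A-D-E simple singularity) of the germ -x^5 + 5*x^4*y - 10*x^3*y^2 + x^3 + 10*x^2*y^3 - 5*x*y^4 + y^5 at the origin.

E_8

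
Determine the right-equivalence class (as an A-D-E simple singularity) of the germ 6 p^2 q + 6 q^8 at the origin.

D9

The Hessian of f at 0 is [[0, 0], [0, 0]] with rank 0, so corank 2. A Groebner basis of the Jacobian ideal J(f) in C{p,q} is {p^2/8 + q^7, p^3, p*q}; counting standard monomials gives mu = 9. Corank 2; j^3 = 6*p^2*q has shape L^2 M (L != M), so D-series; mu = 9 gives D_9.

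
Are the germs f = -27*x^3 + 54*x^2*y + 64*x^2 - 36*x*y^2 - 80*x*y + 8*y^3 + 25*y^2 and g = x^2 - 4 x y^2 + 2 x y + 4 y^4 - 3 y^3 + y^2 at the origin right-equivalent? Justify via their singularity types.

The Hessian of f at 0 is [[128, -80], [-80, 50]] with rank 1, so corank 1. A Groebner basis of the Jacobian ideal J(f) in C{x,y} is {y^2, x - 5*y/8}; counting standard monomials gives mu = 2. Corank 1: A-series; mu = 2 gives A_2. The Hessian of g at 0 is [[2, 2], [2, 2]] with rank 1, so corank 1. A Groebner basis of the Jacobian ideal J(g) in C{x,y} is {y^2, x + y}; counting standard monomials gives mu = 2. Corank 1: A-series; mu = 2 gives A_2. Both have type A_2, hence right-equivalent.

Yes.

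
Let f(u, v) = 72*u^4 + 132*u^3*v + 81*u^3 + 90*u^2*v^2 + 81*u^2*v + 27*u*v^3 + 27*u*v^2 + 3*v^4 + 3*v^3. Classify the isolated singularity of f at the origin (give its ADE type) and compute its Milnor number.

The Hessian of f at 0 has rank 0. Corank 2; j^3 = 3*(3*u + v)^3 is a perfect cube, so E-series; the 4-jet and mu = 7 give E_7.

Type E_{7}, Milnor number mu = 7.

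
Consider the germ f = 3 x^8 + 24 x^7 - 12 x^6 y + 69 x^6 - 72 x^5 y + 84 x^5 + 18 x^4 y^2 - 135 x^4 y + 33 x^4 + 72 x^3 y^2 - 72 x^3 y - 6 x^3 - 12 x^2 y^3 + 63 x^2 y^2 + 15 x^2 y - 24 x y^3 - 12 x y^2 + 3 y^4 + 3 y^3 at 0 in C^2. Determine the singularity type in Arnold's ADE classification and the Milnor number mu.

Type D5, Milnor number mu = 5.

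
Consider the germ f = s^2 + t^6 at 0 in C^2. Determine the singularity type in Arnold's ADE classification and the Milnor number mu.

The Hessian of f at 0 has rank 1. Corank 1: A-series; mu = 5 gives A_5.

Type A5, Milnor number mu = 5.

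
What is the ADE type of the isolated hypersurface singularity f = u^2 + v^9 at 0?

A8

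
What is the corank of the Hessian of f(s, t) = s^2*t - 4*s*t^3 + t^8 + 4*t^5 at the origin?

2

The Hessian at 0 is [[0, 0], [0, 0]] of rank 0; hence corank 2.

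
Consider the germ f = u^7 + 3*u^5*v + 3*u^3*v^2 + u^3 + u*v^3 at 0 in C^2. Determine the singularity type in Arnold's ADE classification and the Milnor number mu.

Type E_{7}, Milnor number mu = 7.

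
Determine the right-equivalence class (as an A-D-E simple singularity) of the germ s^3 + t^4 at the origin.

The Hessian of f at 0 has rank 0. Corank 2; j^3 = s^3 is a perfect cube, so E-series; the 4-jet and mu = 6 give E_6.

E_{6}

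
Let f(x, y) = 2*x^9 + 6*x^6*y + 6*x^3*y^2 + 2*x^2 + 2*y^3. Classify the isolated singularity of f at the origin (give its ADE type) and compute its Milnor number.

The Hessian of f at 0 has rank 1. Corank 1: A-series; mu = 2 gives A_2.

Type A2, Milnor number mu = 2.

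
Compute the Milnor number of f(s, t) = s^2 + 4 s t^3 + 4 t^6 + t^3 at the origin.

2

The Hessian of f at 0 has rank 1. Corank 1: A-series; mu = 2 gives A_2.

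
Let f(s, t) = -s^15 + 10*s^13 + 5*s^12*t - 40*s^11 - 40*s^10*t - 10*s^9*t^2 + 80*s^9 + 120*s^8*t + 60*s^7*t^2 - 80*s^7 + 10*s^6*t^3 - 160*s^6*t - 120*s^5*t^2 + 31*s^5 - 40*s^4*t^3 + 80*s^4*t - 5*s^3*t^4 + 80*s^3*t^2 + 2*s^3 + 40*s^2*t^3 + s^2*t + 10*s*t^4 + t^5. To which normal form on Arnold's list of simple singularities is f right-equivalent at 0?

D_{6}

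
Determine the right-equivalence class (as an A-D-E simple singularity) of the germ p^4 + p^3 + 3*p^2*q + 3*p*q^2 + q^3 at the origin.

E6

The Hessian of f at 0 has rank 0. Corank 2; j^3 = (p + q)^3 is a perfect cube, so E-series; the 4-jet and mu = 6 give E_6.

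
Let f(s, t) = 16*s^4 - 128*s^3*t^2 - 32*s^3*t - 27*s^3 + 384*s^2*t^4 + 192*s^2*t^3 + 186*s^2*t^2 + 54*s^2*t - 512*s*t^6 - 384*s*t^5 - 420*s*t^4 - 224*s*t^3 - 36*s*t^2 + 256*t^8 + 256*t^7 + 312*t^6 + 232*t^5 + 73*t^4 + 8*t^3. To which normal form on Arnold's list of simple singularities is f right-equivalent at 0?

E_{6}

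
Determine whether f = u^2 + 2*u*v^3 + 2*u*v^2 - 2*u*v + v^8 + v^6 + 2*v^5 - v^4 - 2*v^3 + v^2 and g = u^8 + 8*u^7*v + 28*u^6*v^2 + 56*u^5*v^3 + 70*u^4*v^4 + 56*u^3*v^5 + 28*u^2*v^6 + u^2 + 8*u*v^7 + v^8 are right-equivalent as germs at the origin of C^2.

Yes.

The Hessian of f at 0 has rank 1. Corank 1: A-series; mu = 7 gives A_7. The Hessian of g at 0 has rank 1. Corank 1: A-series; mu = 7 gives A_7. Both have type A_7, hence right-equivalent.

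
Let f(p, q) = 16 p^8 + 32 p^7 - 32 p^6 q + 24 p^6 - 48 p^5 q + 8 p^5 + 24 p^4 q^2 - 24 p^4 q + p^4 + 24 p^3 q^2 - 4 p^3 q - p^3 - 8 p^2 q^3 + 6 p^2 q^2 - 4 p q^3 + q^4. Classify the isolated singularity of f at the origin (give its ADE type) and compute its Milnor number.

Type E_{6}, Milnor number mu = 6.

The Hessian of f at 0 is [[0, 0], [0, 0]] with rank 0, so corank 2. A Groebner basis of the Jacobian ideal J(f) in C{p,q} is {q^4, p*q^2 - q^3/3, p^2}; counting standard monomials gives mu = 6. Corank 2; j^3 = -p^3 is a perfect cube, so E-series; the 4-jet and mu = 6 give E_6.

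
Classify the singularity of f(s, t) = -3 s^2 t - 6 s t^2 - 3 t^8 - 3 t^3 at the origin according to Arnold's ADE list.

D9

The Hessian of f at 0 is [[0, 0], [0, 0]] with rank 0, so corank 2. A Groebner basis of the Jacobian ideal J(f) in C{s,t} is {s^2/8 + t^7 - t^2/8, s^3 + t^3, s*t + t^2}; counting standard monomials gives mu = 9. Corank 2; j^3 = -3*t*(s + t)^2 has shape L^2 M (L != M), so D-series; mu = 9 gives D_9.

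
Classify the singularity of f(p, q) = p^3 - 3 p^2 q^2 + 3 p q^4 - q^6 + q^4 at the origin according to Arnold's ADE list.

E6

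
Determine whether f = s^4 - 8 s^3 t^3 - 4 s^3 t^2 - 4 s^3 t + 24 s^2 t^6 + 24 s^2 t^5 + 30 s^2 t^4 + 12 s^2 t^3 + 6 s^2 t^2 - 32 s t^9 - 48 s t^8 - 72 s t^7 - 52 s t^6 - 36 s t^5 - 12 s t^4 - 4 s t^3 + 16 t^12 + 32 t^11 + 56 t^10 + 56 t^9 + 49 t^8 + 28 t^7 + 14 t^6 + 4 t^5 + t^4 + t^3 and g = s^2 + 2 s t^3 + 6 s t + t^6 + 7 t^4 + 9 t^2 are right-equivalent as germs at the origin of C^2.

The Hessian of f at 0 has rank 0. Corank 2; j^3 = t^3 is a perfect cube, so E-series; the 4-jet and mu = 6 give E_6. The Hessian of g at 0 has rank 1. Corank 1: A-series; mu = 3 gives A_3. f is E_6 but g is A_3, hence not right-equivalent.

No.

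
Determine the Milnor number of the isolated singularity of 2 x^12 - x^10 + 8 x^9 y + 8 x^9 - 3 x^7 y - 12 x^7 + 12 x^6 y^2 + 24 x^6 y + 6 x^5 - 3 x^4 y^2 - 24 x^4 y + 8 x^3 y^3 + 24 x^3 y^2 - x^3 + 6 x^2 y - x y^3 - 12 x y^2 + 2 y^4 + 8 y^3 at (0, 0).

The Hessian of f at 0 has rank 0. Corank 2; j^3 = -(x - 2*y)^3 is a perfect cube, so E-series; the 4-jet and mu = 7 give E_7.

7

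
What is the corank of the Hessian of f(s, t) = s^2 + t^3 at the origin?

1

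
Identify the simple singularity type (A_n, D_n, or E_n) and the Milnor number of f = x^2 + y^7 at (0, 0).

The Hessian of f at 0 has rank 1. Corank 1: A-series; mu = 6 gives A_6.

Type A6, Milnor number mu = 6.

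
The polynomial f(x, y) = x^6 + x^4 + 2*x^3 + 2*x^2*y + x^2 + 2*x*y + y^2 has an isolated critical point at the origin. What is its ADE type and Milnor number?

Type A_5, Milnor number mu = 5.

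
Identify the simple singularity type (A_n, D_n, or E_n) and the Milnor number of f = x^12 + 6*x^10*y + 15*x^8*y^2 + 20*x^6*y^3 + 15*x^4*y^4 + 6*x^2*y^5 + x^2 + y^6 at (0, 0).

The Hessian of f at 0 has rank 1. Corank 1: A-series; mu = 5 gives A_5.

Type A_{5}, Milnor number mu = 5.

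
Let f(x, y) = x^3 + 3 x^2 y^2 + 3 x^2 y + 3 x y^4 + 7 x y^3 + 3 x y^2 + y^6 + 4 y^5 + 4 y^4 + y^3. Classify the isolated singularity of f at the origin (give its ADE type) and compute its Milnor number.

The Hessian of f at 0 is [[0, 0], [0, 0]] with rank 0, so corank 2. A Groebner basis of the Jacobian ideal J(f) in C{x,y} is {-x^2 - 2*x*y + y^4 - y^3/3 - y^2, x^3 + 2*x^2 + 4*x*y + 5*y^3/3 + 2*y^2, x^2*y - 5*x^2/3 - 10*x*y/3 - 14*y^3/9 - 5*y^2/3, x^2 + x*y^2 + 2*x*y + 4*y^3/3 + y^2}; counting standard monomials gives mu = 7. Corank 2; j^3 = (x + y)^3 is a perfect cube, so E-series; the 4-jet and mu = 7 give E_7.

Type E7, Milnor number mu = 7.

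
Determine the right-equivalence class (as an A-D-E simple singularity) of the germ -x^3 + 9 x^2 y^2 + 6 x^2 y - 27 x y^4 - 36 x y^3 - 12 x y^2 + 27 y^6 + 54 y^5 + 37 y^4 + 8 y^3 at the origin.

The Hessian of f at 0 has rank 0. Corank 2; j^3 = -(x - 2*y)^3 is a perfect cube, so E-series; the 4-jet and mu = 6 give E_6.

E_6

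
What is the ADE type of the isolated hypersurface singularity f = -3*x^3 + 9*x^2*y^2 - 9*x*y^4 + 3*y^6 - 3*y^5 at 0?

E_{8}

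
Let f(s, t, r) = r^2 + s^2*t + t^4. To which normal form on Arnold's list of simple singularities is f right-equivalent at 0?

D_{5}

The Hessian of f at 0 has rank 1. Corank 2; j^3 = s^2*t has shape L^2 M (L != M), so D-series; mu = 5 gives D_5.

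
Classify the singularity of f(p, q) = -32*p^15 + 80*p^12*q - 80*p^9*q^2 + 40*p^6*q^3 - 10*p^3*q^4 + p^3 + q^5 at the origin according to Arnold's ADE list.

E8

The Hessian of f at 0 has rank 0. Corank 2; j^3 = p^3 is a perfect cube, so E-series; the 5-jet and mu = 8 give E_8.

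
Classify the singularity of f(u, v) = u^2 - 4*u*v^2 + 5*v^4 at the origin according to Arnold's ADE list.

A_{3}

The Hessian of f at 0 has rank 1. Corank 1: A-series; mu = 3 gives A_3.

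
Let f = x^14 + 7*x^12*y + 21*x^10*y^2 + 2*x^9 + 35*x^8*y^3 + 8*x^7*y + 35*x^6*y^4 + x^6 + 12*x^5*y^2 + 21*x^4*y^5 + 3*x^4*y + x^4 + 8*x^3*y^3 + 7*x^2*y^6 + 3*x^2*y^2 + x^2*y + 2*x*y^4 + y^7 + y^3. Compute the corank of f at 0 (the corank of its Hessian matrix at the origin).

The Hessian at 0 is [[0, 0], [0, 0]] of rank 0; hence corank 2.

2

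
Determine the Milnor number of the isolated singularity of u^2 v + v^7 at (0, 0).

The Hessian of f at 0 has rank 0. Corank 2; j^3 = u^2*v has shape L^2 M (L != M), so D-series; mu = 8 gives D_8.

8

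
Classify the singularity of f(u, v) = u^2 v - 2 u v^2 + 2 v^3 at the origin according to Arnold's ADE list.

D_{4}

The Hessian of f at 0 is [[0, 0], [0, 0]] with rank 0, so corank 2. A Groebner basis of the Jacobian ideal J(f) in C{u,v} is {v^3, u^2 + 2*v^2, u*v - v^2}; counting standard monomials gives mu = 4. Corank 2; j^3 = v*(u^2 - 2*u*v + 2*v^2) splits into three distinct lines over C (the quadratic factor has nonzero discriminant), so D_4.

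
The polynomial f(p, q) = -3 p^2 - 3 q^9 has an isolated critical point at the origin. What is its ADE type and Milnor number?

The Hessian of f at 0 has rank 1. Corank 1: A-series; mu = 8 gives A_8.

Type A_8, Milnor number mu = 8.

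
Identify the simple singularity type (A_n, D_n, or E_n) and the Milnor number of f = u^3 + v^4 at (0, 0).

Type E_6, Milnor number mu = 6.

The Hessian of f at 0 is [[0, 0], [0, 0]] with rank 0, so corank 2. A Groebner basis of the Jacobian ideal J(f) in C{u,v} is {v^3, u^2}; counting standard monomials gives mu = 6. Corank 2; j^3 = u^3 is a perfect cube, so E-series; the 4-jet and mu = 6 give E_6.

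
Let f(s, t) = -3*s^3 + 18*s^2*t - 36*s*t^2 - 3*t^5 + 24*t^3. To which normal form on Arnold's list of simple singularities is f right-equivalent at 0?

The Hessian of f at 0 has rank 0. Corank 2; j^3 = -3*(s - 2*t)^3 is a perfect cube, so E-series; the 5-jet and mu = 8 give E_8.

E_{8}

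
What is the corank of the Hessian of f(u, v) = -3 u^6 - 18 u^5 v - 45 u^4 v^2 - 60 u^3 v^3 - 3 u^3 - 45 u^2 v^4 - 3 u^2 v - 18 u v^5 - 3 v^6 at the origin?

Hessian at 0 has rank 0.

2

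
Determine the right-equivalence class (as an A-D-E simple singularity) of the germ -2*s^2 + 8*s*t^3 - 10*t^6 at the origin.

A_5

The Hessian of f at 0 is [[-4, 0], [0, 0]] with rank 1, so corank 1. A Groebner basis of the Jacobian ideal J(f) in C{s,t} is {s*t^2, -s/2 + t^3, s^2}; counting standard monomials gives mu = 5. Corank 1: A-series; mu = 5 gives A_5.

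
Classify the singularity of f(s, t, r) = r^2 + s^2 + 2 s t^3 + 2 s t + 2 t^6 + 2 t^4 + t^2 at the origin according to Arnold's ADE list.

The Hessian of f at 0 has rank 2. Corank 1: A-series; mu = 5 gives A_5.

A_{5}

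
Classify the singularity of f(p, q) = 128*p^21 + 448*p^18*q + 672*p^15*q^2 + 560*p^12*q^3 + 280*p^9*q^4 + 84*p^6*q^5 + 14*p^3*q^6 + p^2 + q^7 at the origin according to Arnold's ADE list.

The Hessian of f at 0 has rank 1. Corank 1: A-series; mu = 6 gives A_6.

A6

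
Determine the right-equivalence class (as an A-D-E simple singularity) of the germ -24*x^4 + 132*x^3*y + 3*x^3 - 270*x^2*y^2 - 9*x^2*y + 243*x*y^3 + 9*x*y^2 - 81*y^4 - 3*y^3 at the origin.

The Hessian of f at 0 has rank 0. Corank 2; j^3 = 3*(x - y)^3 is a perfect cube, so E-series; the 4-jet and mu = 7 give E_7.

E_{7}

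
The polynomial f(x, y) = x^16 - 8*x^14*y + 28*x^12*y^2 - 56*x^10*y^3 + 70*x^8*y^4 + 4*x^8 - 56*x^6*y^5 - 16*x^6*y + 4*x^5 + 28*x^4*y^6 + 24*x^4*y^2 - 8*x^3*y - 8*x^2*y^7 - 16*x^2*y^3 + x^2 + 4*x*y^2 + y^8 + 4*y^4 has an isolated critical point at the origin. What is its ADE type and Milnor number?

The Hessian of f at 0 is [[2, 0], [0, 0]] with rank 1, so corank 1. A Groebner basis of the Jacobian ideal J(f) in C{x,y} is {-x^2/4 + y^4, x^3 + x*y/2 + y^3, x^2*y - x/4 - y^2/2, x^2/2 + x*y^2}; counting standard monomials gives mu = 7. Corank 1: A-series; mu = 7 gives A_7.

Type A_{7}, Milnor number mu = 7.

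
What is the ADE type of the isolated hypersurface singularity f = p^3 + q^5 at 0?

E8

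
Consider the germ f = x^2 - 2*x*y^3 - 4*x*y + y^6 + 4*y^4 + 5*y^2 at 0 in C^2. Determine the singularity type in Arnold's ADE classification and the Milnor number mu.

The Hessian of f at 0 has rank 2. Corank 0: nondegenerate Morse point, so A_1.

Type A1, Milnor number mu = 1.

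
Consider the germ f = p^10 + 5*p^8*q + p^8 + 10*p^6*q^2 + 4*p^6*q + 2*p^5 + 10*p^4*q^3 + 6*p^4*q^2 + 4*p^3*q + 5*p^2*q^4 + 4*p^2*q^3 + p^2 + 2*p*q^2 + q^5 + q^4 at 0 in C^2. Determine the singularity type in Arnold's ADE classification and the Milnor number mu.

Type A4, Milnor number mu = 4.

The Hessian of f at 0 has rank 1. Corank 1: A-series; mu = 4 gives A_4.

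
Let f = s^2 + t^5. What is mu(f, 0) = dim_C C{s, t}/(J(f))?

4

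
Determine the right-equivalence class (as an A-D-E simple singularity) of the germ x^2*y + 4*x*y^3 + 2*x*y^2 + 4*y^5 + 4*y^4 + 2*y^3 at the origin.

D_{4}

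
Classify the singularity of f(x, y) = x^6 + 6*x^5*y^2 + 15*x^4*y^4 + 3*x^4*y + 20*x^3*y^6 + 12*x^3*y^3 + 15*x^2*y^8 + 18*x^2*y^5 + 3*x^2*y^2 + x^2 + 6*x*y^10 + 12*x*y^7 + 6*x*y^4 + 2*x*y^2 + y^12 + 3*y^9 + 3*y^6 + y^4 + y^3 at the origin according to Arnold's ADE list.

A_2

The Hessian of f at 0 has rank 1. Corank 1: A-series; mu = 2 gives A_2.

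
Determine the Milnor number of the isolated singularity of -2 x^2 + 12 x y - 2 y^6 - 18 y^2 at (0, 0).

The Hessian of f at 0 is [[-4, 12], [12, -36]] with rank 1, so corank 1. A Groebner basis of the Jacobian ideal J(f) in C{x,y} is {y^5, x - 3*y}; counting standard monomials gives mu = 5. Corank 1: A-series; mu = 5 gives A_5.

5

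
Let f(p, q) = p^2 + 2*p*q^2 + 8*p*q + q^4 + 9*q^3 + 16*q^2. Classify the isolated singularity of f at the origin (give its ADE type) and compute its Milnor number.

The Hessian of f at 0 is [[2, 8], [8, 32]] with rank 1, so corank 1. A Groebner basis of the Jacobian ideal J(f) in C{p,q} is {q^2, p + 4*q}; counting standard monomials gives mu = 2. Corank 1: A-series; mu = 2 gives A_2.

Type A_2, Milnor number mu = 2.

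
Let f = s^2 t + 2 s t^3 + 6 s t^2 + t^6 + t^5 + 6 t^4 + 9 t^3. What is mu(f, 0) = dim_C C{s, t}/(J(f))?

7

The Hessian of f at 0 has rank 0. Corank 2; j^3 = t*(s + 3*t)^2 has shape L^2 M (L != M), so D-series; mu = 7 gives D_7.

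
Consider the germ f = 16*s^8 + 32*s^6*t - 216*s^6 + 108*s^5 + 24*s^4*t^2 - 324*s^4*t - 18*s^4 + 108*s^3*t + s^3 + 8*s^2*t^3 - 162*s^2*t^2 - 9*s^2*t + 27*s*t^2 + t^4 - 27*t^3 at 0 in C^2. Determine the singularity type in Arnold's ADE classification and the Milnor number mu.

The Hessian of f at 0 is [[0, 0], [0, 0]] with rank 0, so corank 2. A Groebner basis of the Jacobian ideal J(f) in C{s,t} is {s^3 - s^2/4 + 3*s*t/2 - 9*t^2/4, s^2*t - s^2/18 + s*t/3 - t^2/2, -s^2/108 + s*t^2 + s*t/18 - t^2/12, t^3}; counting standard monomials gives mu = 6. Corank 2; j^3 = (s - 3*t)^3 is a perfect cube, so E-series; the 4-jet and mu = 6 give E_6.

Type E_6, Milnor number mu = 6.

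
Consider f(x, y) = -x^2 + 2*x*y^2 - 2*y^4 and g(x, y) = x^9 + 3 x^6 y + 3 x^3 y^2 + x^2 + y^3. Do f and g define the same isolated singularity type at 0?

No.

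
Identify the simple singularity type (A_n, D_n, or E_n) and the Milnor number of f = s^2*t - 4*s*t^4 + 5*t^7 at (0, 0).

Type D8, Milnor number mu = 8.

The Hessian of f at 0 has rank 0. Corank 2; j^3 = s^2*t has shape L^2 M (L != M), so D-series; mu = 8 gives D_8.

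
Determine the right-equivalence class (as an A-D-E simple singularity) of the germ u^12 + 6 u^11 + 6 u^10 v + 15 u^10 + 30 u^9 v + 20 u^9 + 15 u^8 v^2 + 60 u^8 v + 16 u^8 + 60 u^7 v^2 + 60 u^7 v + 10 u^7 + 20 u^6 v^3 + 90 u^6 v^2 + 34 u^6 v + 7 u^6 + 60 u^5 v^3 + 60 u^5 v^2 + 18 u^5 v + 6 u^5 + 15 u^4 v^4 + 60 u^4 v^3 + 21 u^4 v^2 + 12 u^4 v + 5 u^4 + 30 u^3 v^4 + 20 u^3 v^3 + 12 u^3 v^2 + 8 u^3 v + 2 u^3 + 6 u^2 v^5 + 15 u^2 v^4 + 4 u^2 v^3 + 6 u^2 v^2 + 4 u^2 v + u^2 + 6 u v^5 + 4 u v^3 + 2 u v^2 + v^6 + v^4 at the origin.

The Hessian of f at 0 has rank 1. Corank 1: A-series; mu = 5 gives A_5.

A_5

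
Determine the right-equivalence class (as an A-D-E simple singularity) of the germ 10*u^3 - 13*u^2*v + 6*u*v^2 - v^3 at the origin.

The Hessian of f at 0 has rank 0. Corank 2; j^3 = (2*u - v)*(5*u^2 - 4*u*v + v^2) splits into three distinct lines over C (the quadratic factor has nonzero discriminant), so D_4.

D4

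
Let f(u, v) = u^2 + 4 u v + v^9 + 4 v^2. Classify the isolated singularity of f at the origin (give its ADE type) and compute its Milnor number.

The Hessian of f at 0 has rank 1. Corank 1: A-series; mu = 8 gives A_8.

Type A8, Milnor number mu = 8.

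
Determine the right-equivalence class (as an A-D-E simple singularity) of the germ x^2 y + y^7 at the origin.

The Hessian of f at 0 is [[0, 0], [0, 0]] with rank 0, so corank 2. A Groebner basis of the Jacobian ideal J(f) in C{x,y} is {x^2/7 + y^6, x^3, x*y}; counting standard monomials gives mu = 8. Corank 2; j^3 = x^2*y has shape L^2 M (L != M), so D-series; mu = 8 gives D_8.

D_{8}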